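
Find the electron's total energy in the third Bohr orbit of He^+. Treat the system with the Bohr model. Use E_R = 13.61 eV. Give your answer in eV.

E_n = −E_R·Z²/n² = −13.61 × 2²/3² = -6.049 eV

-6.049 eV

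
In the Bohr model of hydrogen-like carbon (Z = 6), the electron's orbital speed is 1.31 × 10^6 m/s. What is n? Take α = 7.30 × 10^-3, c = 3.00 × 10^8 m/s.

v_n = Zαc/n ⇒ n = Zαc/v = 6 × 0.00730 × 3.00 × 10^8 / 1.31 × 10^6 ≈ 10.03
n = 10

10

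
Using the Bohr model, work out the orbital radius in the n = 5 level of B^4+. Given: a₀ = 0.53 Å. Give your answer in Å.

r_n = n²a₀/Z = 5² × 0.53 / 5
    = 25 × 0.53 / 5 = 2.6 Å

2.6 Å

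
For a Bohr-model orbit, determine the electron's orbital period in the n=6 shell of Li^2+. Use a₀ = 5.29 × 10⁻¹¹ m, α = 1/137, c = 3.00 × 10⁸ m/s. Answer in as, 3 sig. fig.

r = n²a₀/Z = 6²·5.29 × 10⁻¹¹/3 = 6.35 × 10⁻¹⁰ m
v = Zαc/n = 3·0.00730·3.00 × 10⁸/6 = 1.09 × 10⁶ m/s
T = 2πr/v = 3.64 × 10⁻¹⁵ s = 3640 as

3640 as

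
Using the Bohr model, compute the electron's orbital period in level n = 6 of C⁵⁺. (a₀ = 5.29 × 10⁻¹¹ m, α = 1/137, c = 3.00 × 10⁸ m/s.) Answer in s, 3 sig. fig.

9.11 × 10⁻¹⁶ s

r = n²a₀/Z = 6²·5.29 × 10⁻¹¹/6 = 3.17 × 10⁻¹⁰ m
v = Zαc/n = 6·0.00730·3.00 × 10⁸/6 = 2.19 × 10⁶ m/s
T = 2πr/v = 9.11 × 10⁻¹⁶ s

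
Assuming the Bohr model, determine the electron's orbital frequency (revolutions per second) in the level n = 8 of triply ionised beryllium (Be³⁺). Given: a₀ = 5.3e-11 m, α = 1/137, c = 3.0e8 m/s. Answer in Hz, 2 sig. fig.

2.1e14 Hz

r = n²a₀/Z = 8.5e-10 m, v = Zαc/n = 1.1e6 m/s
f = v/(2πr) = 2.1e14 Hz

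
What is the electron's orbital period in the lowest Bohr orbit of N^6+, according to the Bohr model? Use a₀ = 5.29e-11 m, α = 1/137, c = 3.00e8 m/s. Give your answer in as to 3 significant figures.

3.10 as

r = n²a₀/Z = 1²·5.29e-11/7 = 7.56e-12 m
v = Zαc/n = 7·0.00730·3.00e8/1 = 1.53e7 m/s
T = 2πr/v = 3.10e-18 s = 3.10 as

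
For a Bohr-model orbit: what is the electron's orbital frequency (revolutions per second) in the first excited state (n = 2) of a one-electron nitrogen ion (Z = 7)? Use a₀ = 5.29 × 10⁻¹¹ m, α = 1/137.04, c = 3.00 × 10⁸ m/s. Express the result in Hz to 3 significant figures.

r = n²a₀/Z = 3.02 × 10⁻¹¹ m, v = Zαc/n = 7.66 × 10⁶ m/s
f = v/(2πr) = 4.03 × 10¹⁶ Hz

4.03 × 10¹⁶ Hz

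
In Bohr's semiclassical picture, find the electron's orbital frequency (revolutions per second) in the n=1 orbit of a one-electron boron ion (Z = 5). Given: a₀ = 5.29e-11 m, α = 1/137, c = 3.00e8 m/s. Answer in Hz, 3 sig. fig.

r = n²a₀/Z = 1.06e-11 m, v = Zαc/n = 1.09e7 m/s
f = v/(2πr) = 1.65e17 Hz

1.65e17 Hz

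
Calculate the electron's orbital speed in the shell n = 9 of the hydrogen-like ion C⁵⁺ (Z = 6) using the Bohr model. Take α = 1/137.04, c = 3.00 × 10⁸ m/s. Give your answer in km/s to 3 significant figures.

1460 km/s

v_n = Zαc/n = 6 × 0.00730 × 3.00 × 10⁸ / 9
    = 1460 km/s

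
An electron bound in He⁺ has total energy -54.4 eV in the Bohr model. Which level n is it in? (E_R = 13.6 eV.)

1

E_n = −E_R Z²/n² ⇒ n² = E_R Z²/(−E_n) = 13.6 × 2² / 54.4 ≈ 1.00
n = 1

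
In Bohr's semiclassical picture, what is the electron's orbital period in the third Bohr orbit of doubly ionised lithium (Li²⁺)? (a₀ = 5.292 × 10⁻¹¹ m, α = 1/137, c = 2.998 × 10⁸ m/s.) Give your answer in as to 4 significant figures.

455.8 as

r = n²a₀/Z = 3²·5.292 × 10⁻¹¹/3 = 1.588 × 10⁻¹⁰ m
v = Zαc/n = 3·0.007299·2.998 × 10⁸/3 = 2.188 × 10⁶ m/s
T = 2πr/v = 4.558 × 10⁻¹⁶ s = 455.8 as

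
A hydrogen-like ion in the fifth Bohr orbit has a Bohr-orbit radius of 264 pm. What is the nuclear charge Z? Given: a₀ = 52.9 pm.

5

r_n = n²a₀/Z ⇒ Z = n²a₀/r = 5² × 52.9 / 264 ≈ 5.01
Z = 5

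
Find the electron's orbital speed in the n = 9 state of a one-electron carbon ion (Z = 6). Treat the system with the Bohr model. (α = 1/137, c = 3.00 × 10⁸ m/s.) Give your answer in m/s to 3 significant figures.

1.46 × 10⁶ m/s

v_n = Zαc/n = 6 × 0.00730 × 3.00 × 10⁸ / 9
    = 1.46 × 10⁶ m/s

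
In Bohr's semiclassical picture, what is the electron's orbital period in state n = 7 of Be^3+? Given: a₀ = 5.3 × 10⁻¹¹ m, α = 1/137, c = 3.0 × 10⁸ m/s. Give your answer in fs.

3.3 fs

r = n²a₀/Z = 7²·5.3 × 10⁻¹¹/4 = 6.5 × 10⁻¹⁰ m
v = Zαc/n = 4·0.0073·3.0 × 10⁸/7 = 1.3 × 10⁶ m/s
T = 2πr/v = 3.3 × 10⁻¹⁵ s = 3.3 fs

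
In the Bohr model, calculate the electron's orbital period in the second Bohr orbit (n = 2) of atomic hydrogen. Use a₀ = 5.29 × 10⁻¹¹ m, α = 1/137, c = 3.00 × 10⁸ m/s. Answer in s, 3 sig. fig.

1.21 × 10⁻¹⁵ s

r = n²a₀/Z = 2²·5.29 × 10⁻¹¹/1 = 2.12 × 10⁻¹⁰ m
v = Zαc/n = 1·0.00730·3.00 × 10⁸/2 = 1.09 × 10⁶ m/s
T = 2πr/v = 1.21 × 10⁻¹⁵ s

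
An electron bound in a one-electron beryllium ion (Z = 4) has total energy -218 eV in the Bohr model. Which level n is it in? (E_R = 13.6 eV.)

1

E_n = −E_R Z²/n² ⇒ n² = E_R Z²/(−E_n) = 13.6 × 4² / 218 ≈ 1.00
n = 1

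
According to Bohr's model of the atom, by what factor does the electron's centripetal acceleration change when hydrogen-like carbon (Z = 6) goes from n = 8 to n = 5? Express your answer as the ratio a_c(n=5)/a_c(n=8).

4096/625

a_c ∝ Z^3 · n^-4; with Z fixed, a_c ∝ n^-4.
a_c(n=5)/a_c(n=8) = (5/8)^-4 = 4096/625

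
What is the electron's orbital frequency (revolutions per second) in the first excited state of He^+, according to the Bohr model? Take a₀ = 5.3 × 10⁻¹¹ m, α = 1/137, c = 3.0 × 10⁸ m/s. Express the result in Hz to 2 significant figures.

r = n²a₀/Z = 1.1 × 10⁻¹⁰ m, v = Zαc/n = 2.2 × 10⁶ m/s
f = v/(2πr) = 3.3 × 10¹⁵ Hz

3.3 × 10¹⁵ Hz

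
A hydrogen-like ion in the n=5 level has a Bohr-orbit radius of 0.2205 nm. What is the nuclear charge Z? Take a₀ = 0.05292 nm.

6

r_n = n²a₀/Z ⇒ Z = n²a₀/r = 5² × 0.05292 / 0.2205 ≈ 6.00
Z = 6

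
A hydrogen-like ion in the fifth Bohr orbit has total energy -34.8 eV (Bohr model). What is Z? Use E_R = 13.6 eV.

E_n = −E_R Z²/n² ⇒ Z² = −E_n n²/E_R = 34.8 × 5² / 13.6 ≈ 63.97
Z = 8

8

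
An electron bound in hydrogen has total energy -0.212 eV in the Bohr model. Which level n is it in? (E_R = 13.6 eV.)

8

E_n = −E_R Z²/n² ⇒ n² = E_R Z²/(−E_n) = 13.6 × 1² / 0.212 ≈ 64.15
n = 8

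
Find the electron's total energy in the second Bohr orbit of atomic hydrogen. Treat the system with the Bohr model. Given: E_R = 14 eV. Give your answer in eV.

-3.5 eV

E_n = −E_R·Z²/n² = −14 × 1²/2² = -3.5 eV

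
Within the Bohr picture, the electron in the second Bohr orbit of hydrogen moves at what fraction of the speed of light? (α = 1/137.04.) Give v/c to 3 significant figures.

0.00365

v_n = Zαc/n, so v/c = Zα/n = 1 × 0.00730 / 2 = 0.00365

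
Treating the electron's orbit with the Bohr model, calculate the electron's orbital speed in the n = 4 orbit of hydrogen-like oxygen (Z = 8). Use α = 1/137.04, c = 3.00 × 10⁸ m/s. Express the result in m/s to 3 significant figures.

v_n = Zαc/n = 8 × 0.00730 × 3.00 × 10⁸ / 4
    = 4.38 × 10⁶ m/s

4.38 × 10⁶ m/s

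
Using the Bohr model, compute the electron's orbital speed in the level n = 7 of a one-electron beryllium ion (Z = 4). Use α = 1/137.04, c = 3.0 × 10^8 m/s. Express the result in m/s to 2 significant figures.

v_n = Zαc/n = 4 × 0.0073 × 3.0 × 10^8 / 7
    = 1.3 × 10^6 m/s

1.3 × 10^6 m/s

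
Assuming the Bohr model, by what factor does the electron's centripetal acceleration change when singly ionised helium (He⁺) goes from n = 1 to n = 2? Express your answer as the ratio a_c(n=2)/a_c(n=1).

a_c ∝ Z^3 · n^-4; with Z fixed, a_c ∝ n^-4.
a_c(n=2)/a_c(n=1) = (2/1)^-4 = 1/16

1/16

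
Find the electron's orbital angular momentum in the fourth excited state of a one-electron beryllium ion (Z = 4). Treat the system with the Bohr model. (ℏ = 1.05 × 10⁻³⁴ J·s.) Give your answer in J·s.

5.25 × 10⁻³⁴ J·s

L_n = nℏ = 5 × 1.05 × 10⁻³⁴ = 5.25 × 10⁻³⁴ J·s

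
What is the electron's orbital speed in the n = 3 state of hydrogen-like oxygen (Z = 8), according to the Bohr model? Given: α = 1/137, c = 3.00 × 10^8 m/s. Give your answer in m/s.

v_n = Zαc/n = 8 × 0.00730 × 3.00 × 10^8 / 3
    = 5.84 × 10^6 m/s

5.84 × 10^6 m/s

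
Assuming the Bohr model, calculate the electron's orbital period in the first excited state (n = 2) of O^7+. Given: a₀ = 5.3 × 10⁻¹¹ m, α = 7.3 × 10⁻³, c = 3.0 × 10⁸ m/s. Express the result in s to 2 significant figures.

1.9 × 10⁻¹⁷ s

r = n²a₀/Z = 2²·5.3 × 10⁻¹¹/8 = 2.6 × 10⁻¹¹ m
v = Zαc/n = 8·0.0073·3.0 × 10⁸/2 = 8.8 × 10⁶ m/s
T = 2πr/v = 1.9 × 10⁻¹⁷ s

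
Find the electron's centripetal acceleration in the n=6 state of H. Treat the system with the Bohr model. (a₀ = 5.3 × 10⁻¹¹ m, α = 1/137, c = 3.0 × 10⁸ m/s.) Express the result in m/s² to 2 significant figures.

7.0 × 10¹⁹ m/s²

r = n²a₀/Z = 1.9 × 10⁻⁹ m, v = Zαc/n = 3.6 × 10⁵ m/s
a = v²/r = (3.6 × 10⁵)² / 1.9 × 10⁻⁹ = 7.0 × 10¹⁹ m/s²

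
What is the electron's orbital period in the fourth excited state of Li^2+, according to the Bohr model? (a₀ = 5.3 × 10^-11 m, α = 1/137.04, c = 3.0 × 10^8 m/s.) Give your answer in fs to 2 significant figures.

2.1 fs

r = n²a₀/Z = 5²·5.3 × 10^-11/3 = 4.4 × 10^-10 m
v = Zαc/n = 3·0.0073·3.0 × 10^8/5 = 1.3 × 10^6 m/s
T = 2πr/v = 2.1 × 10^-15 s = 2.1 fs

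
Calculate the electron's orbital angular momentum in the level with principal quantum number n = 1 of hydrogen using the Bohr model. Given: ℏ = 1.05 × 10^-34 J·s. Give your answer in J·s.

L_n = nℏ = 1 × 1.05 × 10^-34 = 1.05 × 10^-34 J·s

1.05 × 10^-34 J·s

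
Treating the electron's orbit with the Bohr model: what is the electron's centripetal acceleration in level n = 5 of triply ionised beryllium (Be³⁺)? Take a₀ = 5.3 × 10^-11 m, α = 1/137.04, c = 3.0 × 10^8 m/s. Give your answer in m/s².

r = n²a₀/Z = 3.3 × 10^-10 m, v = Zαc/n = 1.8 × 10^6 m/s
a = v²/r = (1.8 × 10^6)² / 3.3 × 10^-10 = 9.3 × 10^21 m/s²

9.3 × 10^21 m/s²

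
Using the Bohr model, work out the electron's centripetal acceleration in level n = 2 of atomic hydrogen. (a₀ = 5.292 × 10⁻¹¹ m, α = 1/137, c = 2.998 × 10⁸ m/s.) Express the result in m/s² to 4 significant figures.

5.656 × 10²¹ m/s²

r = n²a₀/Z = 2.117 × 10⁻¹⁰ m, v = Zαc/n = 1.094 × 10⁶ m/s
a = v²/r = (1.094 × 10⁶)² / 2.117 × 10⁻¹⁰ = 5.656 × 10²¹ m/s²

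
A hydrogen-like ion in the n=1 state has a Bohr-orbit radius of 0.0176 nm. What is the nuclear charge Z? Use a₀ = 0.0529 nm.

r_n = n²a₀/Z ⇒ Z = n²a₀/r = 1² × 0.0529 / 0.0176 ≈ 3.01
Z = 3

3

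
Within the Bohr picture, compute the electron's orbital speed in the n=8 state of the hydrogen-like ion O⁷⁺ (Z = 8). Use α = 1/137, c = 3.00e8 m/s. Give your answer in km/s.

v_n = Zαc/n = 8 × 0.00730 × 3.00e8 / 8
    = 2190 km/s

2190 km/s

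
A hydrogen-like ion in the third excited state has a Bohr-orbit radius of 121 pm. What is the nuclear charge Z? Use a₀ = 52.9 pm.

7

r_n = n²a₀/Z ⇒ Z = n²a₀/r = 4² × 52.9 / 121 ≈ 7.00
Z = 7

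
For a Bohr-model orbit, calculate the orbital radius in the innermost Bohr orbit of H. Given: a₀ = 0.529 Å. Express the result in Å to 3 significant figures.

0.529 Å

r_n = n²a₀/Z = 1² × 0.529 / 1
    = 1 × 0.529 / 1 = 0.529 Å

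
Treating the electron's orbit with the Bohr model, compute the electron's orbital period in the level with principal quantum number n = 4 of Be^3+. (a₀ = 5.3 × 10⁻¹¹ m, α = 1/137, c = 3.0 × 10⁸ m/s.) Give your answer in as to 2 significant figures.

r = n²a₀/Z = 4²·5.3 × 10⁻¹¹/4 = 2.1 × 10⁻¹⁰ m
v = Zαc/n = 4·0.0073·3.0 × 10⁸/4 = 2.2 × 10⁶ m/s
T = 2πr/v = 6.1 × 10⁻¹⁶ s = 610 as

610 as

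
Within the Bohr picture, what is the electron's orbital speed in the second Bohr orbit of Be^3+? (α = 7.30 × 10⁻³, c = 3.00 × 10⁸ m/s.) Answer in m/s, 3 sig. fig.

v_n = Zαc/n = 4 × 0.00730 × 3.00 × 10⁸ / 2
    = 4.38 × 10⁶ m/s

4.38 × 10⁶ m/s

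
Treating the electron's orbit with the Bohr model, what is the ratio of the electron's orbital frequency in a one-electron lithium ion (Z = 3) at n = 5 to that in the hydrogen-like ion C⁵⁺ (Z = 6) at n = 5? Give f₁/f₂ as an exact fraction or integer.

f ∝ Z^2 · n^-3
f₁/f₂ = (3/6)^2 · (5/5)^-3 = 1/4

1/4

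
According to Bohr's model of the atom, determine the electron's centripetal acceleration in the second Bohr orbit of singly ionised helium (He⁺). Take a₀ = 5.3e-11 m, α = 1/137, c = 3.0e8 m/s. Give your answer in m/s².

4.5e22 m/s²

r = n²a₀/Z = 1.1e-10 m, v = Zαc/n = 2.2e6 m/s
a = v²/r = (2.2e6)² / 1.1e-10 = 4.5e22 m/s²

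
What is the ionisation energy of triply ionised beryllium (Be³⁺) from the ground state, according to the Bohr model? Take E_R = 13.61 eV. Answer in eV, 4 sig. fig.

E_n = −E_R·Z²/n² = −13.61 × 4²/1² eV = -217.8 eV
Ionisation energy = −E_n = 217.8 eV

217.8 eV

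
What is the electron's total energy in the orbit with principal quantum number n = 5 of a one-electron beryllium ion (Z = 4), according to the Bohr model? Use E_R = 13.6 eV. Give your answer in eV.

E_n = −E_R·Z²/n² = −13.6 × 4²/5² = -8.70 eV

-8.70 eV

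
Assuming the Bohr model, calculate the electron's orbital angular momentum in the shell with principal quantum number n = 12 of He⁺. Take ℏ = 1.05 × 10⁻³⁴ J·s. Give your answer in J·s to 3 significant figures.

L_n = nℏ = 12 × 1.05 × 10⁻³⁴ = 1.26 × 10⁻³³ J·s

1.26 × 10⁻³³ J·s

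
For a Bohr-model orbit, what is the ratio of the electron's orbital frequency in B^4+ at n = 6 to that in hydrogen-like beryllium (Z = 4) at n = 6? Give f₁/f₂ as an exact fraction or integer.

25/16

f ∝ Z^2 · n^-3
f₁/f₂ = (5/4)^2 · (6/6)^-3 = 25/16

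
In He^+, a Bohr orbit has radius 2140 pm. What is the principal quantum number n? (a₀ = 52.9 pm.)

9

r_n = n²a₀/Z ⇒ n² = rZ/a₀ = 2140 × 2 / 52.9 ≈ 80.91
n = 9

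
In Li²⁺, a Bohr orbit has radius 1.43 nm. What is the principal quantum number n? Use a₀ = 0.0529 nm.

9

r_n = n²a₀/Z ⇒ n² = rZ/a₀ = 1.43 × 3 / 0.0529 ≈ 81.10
n = 9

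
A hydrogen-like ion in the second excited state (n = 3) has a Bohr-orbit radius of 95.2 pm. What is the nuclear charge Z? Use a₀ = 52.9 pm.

r_n = n²a₀/Z ⇒ Z = n²a₀/r = 3² × 52.9 / 95.2 ≈ 5.00
Z = 5

5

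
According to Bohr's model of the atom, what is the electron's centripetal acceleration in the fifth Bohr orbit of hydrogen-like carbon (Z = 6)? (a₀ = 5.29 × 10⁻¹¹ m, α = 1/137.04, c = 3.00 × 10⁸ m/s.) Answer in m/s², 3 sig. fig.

r = n²a₀/Z = 2.20 × 10⁻¹⁰ m, v = Zαc/n = 2.63 × 10⁶ m/s
a = v²/r = (2.63 × 10⁶)² / 2.20 × 10⁻¹⁰ = 3.13 × 10²² m/s²

3.13 × 10²² m/s²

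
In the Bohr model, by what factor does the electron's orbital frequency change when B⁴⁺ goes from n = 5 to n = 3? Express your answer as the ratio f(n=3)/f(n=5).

125/27

f ∝ Z^2 · n^-3; with Z fixed, f ∝ n^-3.
f(n=3)/f(n=5) = (3/5)^-3 = 125/27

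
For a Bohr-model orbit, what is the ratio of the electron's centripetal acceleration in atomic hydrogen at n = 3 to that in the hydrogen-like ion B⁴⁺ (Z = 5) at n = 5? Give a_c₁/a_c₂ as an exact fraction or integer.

a_c ∝ Z^3 · n^-4
a_c₁/a_c₂ = (1/5)^3 · (3/5)^-4 = 5/81

5/81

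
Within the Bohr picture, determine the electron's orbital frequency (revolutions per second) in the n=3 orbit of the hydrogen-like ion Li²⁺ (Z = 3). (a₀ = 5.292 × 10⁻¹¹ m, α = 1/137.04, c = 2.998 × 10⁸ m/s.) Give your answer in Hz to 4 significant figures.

2.193 × 10¹⁵ Hz

r = n²a₀/Z = 1.588 × 10⁻¹⁰ m, v = Zαc/n = 2.188 × 10⁶ m/s
f = v/(2πr) = 2.193 × 10¹⁵ Hz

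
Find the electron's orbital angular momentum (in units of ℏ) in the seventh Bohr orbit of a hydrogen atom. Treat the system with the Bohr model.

L_n = nℏ, so L/ℏ = n = 7.

7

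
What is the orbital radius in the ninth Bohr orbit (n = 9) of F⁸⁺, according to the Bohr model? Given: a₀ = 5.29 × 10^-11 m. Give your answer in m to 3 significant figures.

4.76 × 10^-10 m

r_n = n²a₀/Z = 9² × 5.29 × 10^-11 / 9
    = 81 × 5.29 × 10^-11 / 9 = 4.76 × 10^-10 m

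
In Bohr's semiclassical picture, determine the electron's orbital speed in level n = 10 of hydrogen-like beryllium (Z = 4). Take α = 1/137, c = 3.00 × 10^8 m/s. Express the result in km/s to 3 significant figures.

v_n = Zαc/n = 4 × 0.00730 × 3.00 × 10^8 / 10
    = 876 km/s

876 km/s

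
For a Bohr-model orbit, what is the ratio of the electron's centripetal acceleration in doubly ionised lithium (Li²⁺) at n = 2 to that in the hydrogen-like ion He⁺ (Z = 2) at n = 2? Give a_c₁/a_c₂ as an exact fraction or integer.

a_c ∝ Z^3 · n^-4
a_c₁/a_c₂ = (3/2)^3 · (2/2)^-4 = 27/8

27/8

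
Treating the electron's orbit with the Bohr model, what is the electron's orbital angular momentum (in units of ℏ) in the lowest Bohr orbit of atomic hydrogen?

1

L_n = nℏ, so L/ℏ = n = 1.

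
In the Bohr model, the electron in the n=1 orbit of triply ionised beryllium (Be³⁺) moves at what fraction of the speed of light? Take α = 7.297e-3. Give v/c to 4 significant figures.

v_n = Zαc/n, so v/c = Zα/n = 4 × 0.007297 / 1 = 0.02919

0.02919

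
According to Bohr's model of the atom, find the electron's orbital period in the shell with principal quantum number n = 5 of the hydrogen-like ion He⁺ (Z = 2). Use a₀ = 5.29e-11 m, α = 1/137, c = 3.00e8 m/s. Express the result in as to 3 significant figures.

4740 as

r = n²a₀/Z = 5²·5.29e-11/2 = 6.61e-10 m
v = Zαc/n = 2·0.00730·3.00e8/5 = 8.76e5 m/s
T = 2πr/v = 4.74e-15 s = 4740 as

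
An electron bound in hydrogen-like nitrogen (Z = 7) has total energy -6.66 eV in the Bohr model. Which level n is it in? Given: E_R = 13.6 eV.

10

E_n = −E_R Z²/n² ⇒ n² = E_R Z²/(−E_n) = 13.6 × 7² / 6.66 ≈ 100.06
n = 10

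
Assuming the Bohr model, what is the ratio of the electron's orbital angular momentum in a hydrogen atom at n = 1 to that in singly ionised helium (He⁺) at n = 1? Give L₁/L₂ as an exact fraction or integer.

L = nℏ is independent of Z.
L₁/L₂ = n₁/n₂ = 1/1 = 1

1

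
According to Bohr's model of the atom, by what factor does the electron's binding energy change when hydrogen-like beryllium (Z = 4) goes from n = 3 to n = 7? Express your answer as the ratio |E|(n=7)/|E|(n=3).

|E| ∝ Z^2 · n^-2; with Z fixed, |E| ∝ n^-2.
|E|(n=7)/|E|(n=3) = (7/3)^-2 = 9/49

9/49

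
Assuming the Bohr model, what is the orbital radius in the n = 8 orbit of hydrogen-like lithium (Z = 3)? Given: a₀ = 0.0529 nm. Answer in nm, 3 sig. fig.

r_n = n²a₀/Z = 8² × 0.0529 / 3
    = 64 × 0.0529 / 3 = 1.13 nm

1.13 nm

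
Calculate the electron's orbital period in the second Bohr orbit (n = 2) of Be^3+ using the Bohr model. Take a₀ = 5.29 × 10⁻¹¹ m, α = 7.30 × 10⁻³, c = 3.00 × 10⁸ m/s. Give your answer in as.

75.9 as

r = n²a₀/Z = 2²·5.29 × 10⁻¹¹/4 = 5.29 × 10⁻¹¹ m
v = Zαc/n = 4·0.00730·3.00 × 10⁸/2 = 4.38 × 10⁶ m/s
T = 2πr/v = 7.59 × 10⁻¹⁷ s = 75.9 as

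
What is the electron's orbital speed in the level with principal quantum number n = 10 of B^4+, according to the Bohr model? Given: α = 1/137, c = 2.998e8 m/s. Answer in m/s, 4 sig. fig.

1.094e6 m/s

v_n = Zαc/n = 5 × 0.007299 × 2.998e8 / 10
    = 1.094e6 m/s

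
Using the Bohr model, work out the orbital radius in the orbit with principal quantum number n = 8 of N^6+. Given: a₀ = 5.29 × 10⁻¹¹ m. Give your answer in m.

4.84 × 10⁻¹⁰ m

r_n = n²a₀/Z = 8² × 5.29 × 10⁻¹¹ / 7
    = 64 × 5.29 × 10⁻¹¹ / 7 = 4.84 × 10⁻¹⁰ m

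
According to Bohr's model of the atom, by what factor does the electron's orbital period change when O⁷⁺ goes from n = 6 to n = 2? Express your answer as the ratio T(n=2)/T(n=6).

1/27

T ∝ Z^-2 · n^3; with Z fixed, T ∝ n^3.
T(n=2)/T(n=6) = (2/6)^3 = 1/27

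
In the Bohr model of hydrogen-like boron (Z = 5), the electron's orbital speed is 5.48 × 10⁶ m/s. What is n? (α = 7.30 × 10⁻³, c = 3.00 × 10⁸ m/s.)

v_n = Zαc/n ⇒ n = Zαc/v = 5 × 0.00730 × 3.00 × 10⁸ / 5.48 × 10⁶ ≈ 2.00
n = 2

2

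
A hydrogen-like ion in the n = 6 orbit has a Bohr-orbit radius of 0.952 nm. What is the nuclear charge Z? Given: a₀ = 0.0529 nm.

2

r_n = n²a₀/Z ⇒ Z = n²a₀/r = 6² × 0.0529 / 0.952 ≈ 2.00
Z = 2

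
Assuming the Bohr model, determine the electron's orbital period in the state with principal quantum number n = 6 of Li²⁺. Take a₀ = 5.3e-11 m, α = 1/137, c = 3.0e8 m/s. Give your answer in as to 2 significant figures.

3600 as

r = n²a₀/Z = 6²·5.3e-11/3 = 6.4e-10 m
v = Zαc/n = 3·0.0073·3.0e8/6 = 1.1e6 m/s
T = 2πr/v = 3.6e-15 s = 3600 as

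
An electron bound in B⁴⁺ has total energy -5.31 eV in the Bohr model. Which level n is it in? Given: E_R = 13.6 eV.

E_n = −E_R Z²/n² ⇒ n² = E_R Z²/(−E_n) = 13.6 × 5² / 5.31 ≈ 64.03
n = 8

8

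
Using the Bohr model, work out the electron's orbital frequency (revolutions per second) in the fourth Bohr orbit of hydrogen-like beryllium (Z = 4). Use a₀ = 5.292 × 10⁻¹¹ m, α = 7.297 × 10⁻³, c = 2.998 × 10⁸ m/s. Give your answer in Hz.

1.645 × 10¹⁵ Hz

r = n²a₀/Z = 2.117 × 10⁻¹⁰ m, v = Zαc/n = 2.188 × 10⁶ m/s
f = v/(2πr) = 1.645 × 10¹⁵ Hz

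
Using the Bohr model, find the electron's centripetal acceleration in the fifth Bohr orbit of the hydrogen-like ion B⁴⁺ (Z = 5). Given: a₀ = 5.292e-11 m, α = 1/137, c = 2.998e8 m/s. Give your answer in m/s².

1.810e22 m/s²

r = n²a₀/Z = 2.646e-10 m, v = Zαc/n = 2.188e6 m/s
a = v²/r = (2.188e6)² / 2.646e-10 = 1.810e22 m/s²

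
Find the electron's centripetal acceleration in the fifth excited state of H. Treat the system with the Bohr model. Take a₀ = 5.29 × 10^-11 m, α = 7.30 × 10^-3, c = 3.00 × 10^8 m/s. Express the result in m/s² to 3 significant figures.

r = n²a₀/Z = 1.90 × 10^-9 m, v = Zαc/n = 3.65 × 10^5 m/s
a = v²/r = (3.65 × 10^5)² / 1.90 × 10^-9 = 7.00 × 10^19 m/s²

7.00 × 10^19 m/s²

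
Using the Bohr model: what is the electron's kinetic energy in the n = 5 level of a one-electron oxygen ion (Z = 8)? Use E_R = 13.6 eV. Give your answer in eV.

34.8 eV

For a Coulomb orbit the virial theorem gives K = −E_n.
E_n = −E_R·Z²/n², so K = E_R·Z²/n² = 13.6 × 8²/5² = 34.8 eV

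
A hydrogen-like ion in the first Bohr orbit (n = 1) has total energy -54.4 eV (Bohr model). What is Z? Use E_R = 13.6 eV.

2

E_n = −E_R Z²/n² ⇒ Z² = −E_n n²/E_R = 54.4 × 1² / 13.6 ≈ 4.00
Z = 2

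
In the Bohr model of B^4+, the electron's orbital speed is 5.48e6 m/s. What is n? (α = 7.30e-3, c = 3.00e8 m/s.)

v_n = Zαc/n ⇒ n = Zαc/v = 5 × 0.00730 × 3.00e8 / 5.48e6 ≈ 2.00
n = 2

2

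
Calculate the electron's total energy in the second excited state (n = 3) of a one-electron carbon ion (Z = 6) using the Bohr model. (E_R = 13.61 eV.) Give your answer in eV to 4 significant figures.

-54.44 eV

E_n = −E_R·Z²/n² = −13.61 × 6²/3² = -54.44 eV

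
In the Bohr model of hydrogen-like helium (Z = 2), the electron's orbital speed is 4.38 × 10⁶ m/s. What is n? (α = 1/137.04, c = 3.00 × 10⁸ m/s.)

1

v_n = Zαc/n ⇒ n = Zαc/v = 2 × 0.00730 × 3.00 × 10⁸ / 4.38 × 10⁶ ≈ 1.00
n = 1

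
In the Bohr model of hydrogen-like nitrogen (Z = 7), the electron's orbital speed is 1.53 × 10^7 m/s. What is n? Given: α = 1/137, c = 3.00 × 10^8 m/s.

v_n = Zαc/n ⇒ n = Zαc/v = 7 × 0.00730 × 3.00 × 10^8 / 1.53 × 10^7 ≈ 1.00
n = 1

1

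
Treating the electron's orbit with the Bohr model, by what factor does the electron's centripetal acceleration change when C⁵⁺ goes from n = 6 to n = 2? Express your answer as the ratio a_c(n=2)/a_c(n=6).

81

a_c ∝ Z^3 · n^-4; with Z fixed, a_c ∝ n^-4.
a_c(n=2)/a_c(n=6) = (2/6)^-4 = 81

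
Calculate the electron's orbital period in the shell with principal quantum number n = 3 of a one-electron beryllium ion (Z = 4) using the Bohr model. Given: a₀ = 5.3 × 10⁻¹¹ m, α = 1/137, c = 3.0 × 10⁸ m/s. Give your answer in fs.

0.26 fs

r = n²a₀/Z = 3²·5.3 × 10⁻¹¹/4 = 1.2 × 10⁻¹⁰ m
v = Zαc/n = 4·0.0073·3.0 × 10⁸/3 = 2.9 × 10⁶ m/s
T = 2πr/v = 2.6 × 10⁻¹⁶ s = 0.26 fs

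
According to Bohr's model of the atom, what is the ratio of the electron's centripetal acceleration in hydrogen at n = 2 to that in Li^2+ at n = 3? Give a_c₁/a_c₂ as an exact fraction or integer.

3/16

a_c ∝ Z^3 · n^-4
a_c₁/a_c₂ = (1/3)^3 · (2/3)^-4 = 3/16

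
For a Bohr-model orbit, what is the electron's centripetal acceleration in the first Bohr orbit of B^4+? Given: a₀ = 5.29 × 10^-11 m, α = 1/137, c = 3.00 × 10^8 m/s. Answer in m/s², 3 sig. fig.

1.13 × 10^25 m/s²

r = n²a₀/Z = 1.06 × 10^-11 m, v = Zαc/n = 1.09 × 10^7 m/s
a = v²/r = (1.09 × 10^7)² / 1.06 × 10^-11 = 1.13 × 10^25 m/s²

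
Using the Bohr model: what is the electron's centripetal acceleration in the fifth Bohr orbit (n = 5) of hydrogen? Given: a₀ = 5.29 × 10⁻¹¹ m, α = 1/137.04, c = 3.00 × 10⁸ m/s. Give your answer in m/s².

r = n²a₀/Z = 1.32 × 10⁻⁹ m, v = Zαc/n = 4.38 × 10⁵ m/s
a = v²/r = (4.38 × 10⁵)² / 1.32 × 10⁻⁹ = 1.45 × 10²⁰ m/s²

1.45 × 10²⁰ m/s²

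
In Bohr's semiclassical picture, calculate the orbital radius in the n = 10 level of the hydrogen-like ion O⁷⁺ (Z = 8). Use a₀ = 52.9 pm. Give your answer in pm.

r_n = n²a₀/Z = 10² × 52.9 / 8
    = 100 × 52.9 / 8 = 661 pm

661 pm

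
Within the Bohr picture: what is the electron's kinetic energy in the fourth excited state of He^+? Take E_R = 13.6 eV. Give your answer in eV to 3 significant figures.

For a Coulomb orbit the virial theorem gives K = −E_n.
E_n = −E_R·Z²/n², so K = E_R·Z²/n² = 13.6 × 2²/5² = 2.18 eV

2.18 eV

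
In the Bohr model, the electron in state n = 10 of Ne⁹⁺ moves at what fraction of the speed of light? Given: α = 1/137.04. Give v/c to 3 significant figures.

0.00730

v_n = Zαc/n, so v/c = Zα/n = 10 × 0.00730 / 10 = 0.00730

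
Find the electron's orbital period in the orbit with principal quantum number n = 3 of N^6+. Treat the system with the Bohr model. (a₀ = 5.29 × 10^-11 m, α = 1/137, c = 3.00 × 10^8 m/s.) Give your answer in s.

r = n²a₀/Z = 3²·5.29 × 10^-11/7 = 6.80 × 10^-11 m
v = Zαc/n = 7·0.00730·3.00 × 10^8/3 = 5.11 × 10^6 m/s
T = 2πr/v = 8.36 × 10^-17 s

8.36 × 10^-17 s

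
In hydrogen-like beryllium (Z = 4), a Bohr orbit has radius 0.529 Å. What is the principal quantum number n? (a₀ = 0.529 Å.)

r_n = n²a₀/Z ⇒ n² = rZ/a₀ = 0.529 × 4 / 0.529 ≈ 4.00
n = 2

2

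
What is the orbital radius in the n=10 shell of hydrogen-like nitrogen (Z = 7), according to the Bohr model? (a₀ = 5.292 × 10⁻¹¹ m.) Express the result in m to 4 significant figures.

7.560 × 10⁻¹⁰ m

r_n = n²a₀/Z = 10² × 5.292 × 10⁻¹¹ / 7
    = 100 × 5.292 × 10⁻¹¹ / 7 = 7.560 × 10⁻¹⁰ m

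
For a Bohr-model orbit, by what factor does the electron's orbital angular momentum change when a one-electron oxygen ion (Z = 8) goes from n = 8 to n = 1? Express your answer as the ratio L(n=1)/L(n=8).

L = nℏ depends only on n, so L ∝ n.
L(n=1)/L(n=8) = (1/8)^1 = 1/8

1/8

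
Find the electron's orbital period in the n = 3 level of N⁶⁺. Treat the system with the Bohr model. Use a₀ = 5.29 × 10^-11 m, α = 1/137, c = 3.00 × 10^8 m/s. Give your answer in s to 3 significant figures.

8.36 × 10^-17 s

r = n²a₀/Z = 3²·5.29 × 10^-11/7 = 6.80 × 10^-11 m
v = Zαc/n = 7·0.00730·3.00 × 10^8/3 = 5.11 × 10^6 m/s
T = 2πr/v = 8.36 × 10^-17 s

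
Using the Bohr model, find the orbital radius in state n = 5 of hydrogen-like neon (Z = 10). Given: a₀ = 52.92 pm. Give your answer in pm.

132.3 pm

r_n = n²a₀/Z = 5² × 52.92 / 10
    = 25 × 52.92 / 10 = 132.3 pm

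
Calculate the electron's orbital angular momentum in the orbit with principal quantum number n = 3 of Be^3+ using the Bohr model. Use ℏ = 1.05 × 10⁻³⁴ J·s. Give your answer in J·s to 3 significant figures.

3.15 × 10⁻³⁴ J·s

L_n = nℏ = 3 × 1.05 × 10⁻³⁴ = 3.15 × 10⁻³⁴ J·s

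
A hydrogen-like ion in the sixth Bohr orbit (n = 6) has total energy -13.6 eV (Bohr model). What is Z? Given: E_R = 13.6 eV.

6

E_n = −E_R Z²/n² ⇒ Z² = −E_n n²/E_R = 13.6 × 6² / 13.6 ≈ 36.00
Z = 6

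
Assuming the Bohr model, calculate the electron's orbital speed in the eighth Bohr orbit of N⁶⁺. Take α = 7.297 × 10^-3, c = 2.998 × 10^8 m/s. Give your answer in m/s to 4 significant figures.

v_n = Zαc/n = 7 × 0.007297 × 2.998 × 10^8 / 8
    = 1.914 × 10^6 m/s

1.914 × 10^6 m/s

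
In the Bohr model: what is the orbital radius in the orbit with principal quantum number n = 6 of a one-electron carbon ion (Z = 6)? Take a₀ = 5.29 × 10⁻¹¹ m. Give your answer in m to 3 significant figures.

3.17 × 10⁻¹⁰ m

r_n = n²a₀/Z = 6² × 5.29 × 10⁻¹¹ / 6
    = 36 × 5.29 × 10⁻¹¹ / 6 = 3.17 × 10⁻¹⁰ m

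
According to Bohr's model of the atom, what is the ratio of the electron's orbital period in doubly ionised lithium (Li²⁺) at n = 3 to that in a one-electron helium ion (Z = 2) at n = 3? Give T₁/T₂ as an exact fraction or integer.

4/9

T ∝ Z^-2 · n^3
T₁/T₂ = (3/2)^-2 · (3/3)^3 = 4/9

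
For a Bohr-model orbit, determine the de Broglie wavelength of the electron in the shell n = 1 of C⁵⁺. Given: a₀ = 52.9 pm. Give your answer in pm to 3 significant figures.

55.4 pm

The Bohr quantisation condition is nλ = 2πr_n.
r_n = n²a₀/Z = 8.82 pm
λ = 2πr_n/n = 2π·8.82/1 = 55.4 pm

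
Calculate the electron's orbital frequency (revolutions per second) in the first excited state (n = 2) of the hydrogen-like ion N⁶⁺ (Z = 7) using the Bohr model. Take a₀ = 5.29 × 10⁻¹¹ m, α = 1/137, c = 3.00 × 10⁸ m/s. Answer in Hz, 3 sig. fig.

4.04 × 10¹⁶ Hz

r = n²a₀/Z = 3.02 × 10⁻¹¹ m, v = Zαc/n = 7.66 × 10⁶ m/s
f = v/(2πr) = 4.04 × 10¹⁶ Hz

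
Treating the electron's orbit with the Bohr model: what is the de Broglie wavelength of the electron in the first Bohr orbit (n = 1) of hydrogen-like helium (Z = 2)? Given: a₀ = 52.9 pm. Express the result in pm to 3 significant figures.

The Bohr quantisation condition is nλ = 2πr_n.
r_n = n²a₀/Z = 26.4 pm
λ = 2πr_n/n = 2π·26.4/1 = 166 pm

166 pm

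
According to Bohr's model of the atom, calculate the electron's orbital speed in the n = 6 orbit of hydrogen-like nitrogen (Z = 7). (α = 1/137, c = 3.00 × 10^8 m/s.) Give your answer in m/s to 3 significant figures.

v_n = Zαc/n = 7 × 0.00730 × 3.00 × 10^8 / 6
    = 2.55 × 10^6 m/s

2.55 × 10^6 m/s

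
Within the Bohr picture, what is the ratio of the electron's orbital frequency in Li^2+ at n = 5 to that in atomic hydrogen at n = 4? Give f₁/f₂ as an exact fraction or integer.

576/125

f ∝ Z^2 · n^-3
f₁/f₂ = (3/1)^2 · (5/4)^-3 = 576/125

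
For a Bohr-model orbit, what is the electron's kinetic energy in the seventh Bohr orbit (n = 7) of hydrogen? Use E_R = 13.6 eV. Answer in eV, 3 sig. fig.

For a Coulomb orbit the virial theorem gives K = −E_n.
E_n = −E_R·Z²/n², so K = E_R·Z²/n² = 13.6 × 1²/7² = 0.278 eV

0.278 eV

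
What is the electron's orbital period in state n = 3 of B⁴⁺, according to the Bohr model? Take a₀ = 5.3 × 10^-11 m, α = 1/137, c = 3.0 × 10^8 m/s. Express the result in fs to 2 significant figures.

r = n²a₀/Z = 3²·5.3 × 10^-11/5 = 9.5 × 10^-11 m
v = Zαc/n = 5·0.0073·3.0 × 10^8/3 = 3.6 × 10^6 m/s
T = 2πr/v = 1.6 × 10^-16 s = 0.16 fs

0.16 fs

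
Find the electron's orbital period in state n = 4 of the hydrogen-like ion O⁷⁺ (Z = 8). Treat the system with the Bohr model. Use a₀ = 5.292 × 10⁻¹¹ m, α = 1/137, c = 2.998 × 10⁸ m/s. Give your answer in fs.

r = n²a₀/Z = 4²·5.292 × 10⁻¹¹/8 = 1.058 × 10⁻¹⁰ m
v = Zαc/n = 8·0.007299·2.998 × 10⁸/4 = 4.377 × 10⁶ m/s
T = 2πr/v = 1.519 × 10⁻¹⁶ s = 0.1519 fs

0.1519 fs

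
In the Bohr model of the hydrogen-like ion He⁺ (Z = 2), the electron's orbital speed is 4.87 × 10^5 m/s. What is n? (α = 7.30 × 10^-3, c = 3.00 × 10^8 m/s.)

9

v_n = Zαc/n ⇒ n = Zαc/v = 2 × 0.00730 × 3.00 × 10^8 / 4.87 × 10^5 ≈ 8.99
n = 9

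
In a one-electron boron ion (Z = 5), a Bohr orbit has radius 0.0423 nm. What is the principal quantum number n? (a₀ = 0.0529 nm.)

r_n = n²a₀/Z ⇒ n² = rZ/a₀ = 0.0423 × 5 / 0.0529 ≈ 4.00
n = 2

2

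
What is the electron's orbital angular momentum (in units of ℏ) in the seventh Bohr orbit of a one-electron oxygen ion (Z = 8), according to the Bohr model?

7

L_n = nℏ, so L/ℏ = n = 7.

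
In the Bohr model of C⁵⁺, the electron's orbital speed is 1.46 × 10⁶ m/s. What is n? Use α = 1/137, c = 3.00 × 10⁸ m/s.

9

v_n = Zαc/n ⇒ n = Zαc/v = 6 × 0.00730 × 3.00 × 10⁸ / 1.46 × 10⁶ ≈ 9.00
n = 9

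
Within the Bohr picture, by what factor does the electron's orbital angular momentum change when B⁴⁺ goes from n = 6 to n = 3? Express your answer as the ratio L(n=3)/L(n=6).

1/2

L = nℏ depends only on n, so L ∝ n.
L(n=3)/L(n=6) = (3/6)^1 = 1/2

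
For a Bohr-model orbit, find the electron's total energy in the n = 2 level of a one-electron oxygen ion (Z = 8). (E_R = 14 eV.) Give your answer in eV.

E_n = −E_R·Z²/n² = −14 × 8²/2² = -220 eV

-220 eV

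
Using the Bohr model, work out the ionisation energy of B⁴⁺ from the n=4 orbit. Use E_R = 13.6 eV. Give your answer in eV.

E_n = −E_R·Z²/n² = −13.6 × 5²/4² eV = -21.2 eV
Ionisation energy = −E_n = 21.2 eV

21.2 eV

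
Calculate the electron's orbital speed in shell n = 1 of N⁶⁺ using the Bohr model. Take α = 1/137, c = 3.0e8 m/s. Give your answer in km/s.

v_n = Zαc/n = 7 × 0.0073 × 3.0e8 / 1
    = 1.5e4 km/s

1.5e4 km/s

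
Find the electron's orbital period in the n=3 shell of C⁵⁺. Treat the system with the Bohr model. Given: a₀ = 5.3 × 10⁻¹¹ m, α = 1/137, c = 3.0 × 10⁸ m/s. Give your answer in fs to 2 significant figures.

r = n²a₀/Z = 3²·5.3 × 10⁻¹¹/6 = 8.0 × 10⁻¹¹ m
v = Zαc/n = 6·0.0073·3.0 × 10⁸/3 = 4.4 × 10⁶ m/s
T = 2πr/v = 1.1 × 10⁻¹⁶ s = 0.11 fs

0.11 fs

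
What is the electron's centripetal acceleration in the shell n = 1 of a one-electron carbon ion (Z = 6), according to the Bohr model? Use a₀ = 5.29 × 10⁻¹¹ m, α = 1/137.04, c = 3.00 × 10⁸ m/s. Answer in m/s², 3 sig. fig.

r = n²a₀/Z = 8.82 × 10⁻¹² m, v = Zαc/n = 1.31 × 10⁷ m/s
a = v²/r = (1.31 × 10⁷)² / 8.82 × 10⁻¹² = 1.96 × 10²⁵ m/s²

1.96 × 10²⁵ m/s²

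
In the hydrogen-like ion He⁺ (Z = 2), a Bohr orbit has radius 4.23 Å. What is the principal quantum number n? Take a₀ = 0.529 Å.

4

r_n = n²a₀/Z ⇒ n² = rZ/a₀ = 4.23 × 2 / 0.529 ≈ 15.99
n = 4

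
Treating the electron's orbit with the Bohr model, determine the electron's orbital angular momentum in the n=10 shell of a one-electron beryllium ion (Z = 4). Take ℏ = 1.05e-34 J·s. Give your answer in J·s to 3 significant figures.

1.05e-33 J·s

L_n = nℏ = 10 × 1.05e-34 = 1.05e-33 J·s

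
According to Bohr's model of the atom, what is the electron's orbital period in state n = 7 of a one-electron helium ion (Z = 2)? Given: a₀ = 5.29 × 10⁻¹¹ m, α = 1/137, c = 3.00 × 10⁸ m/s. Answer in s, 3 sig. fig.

1.30 × 10⁻¹⁴ s

r = n²a₀/Z = 7²·5.29 × 10⁻¹¹/2 = 1.30 × 10⁻⁹ m
v = Zαc/n = 2·0.00730·3.00 × 10⁸/7 = 6.26 × 10⁵ m/s
T = 2πr/v = 1.30 × 10⁻¹⁴ s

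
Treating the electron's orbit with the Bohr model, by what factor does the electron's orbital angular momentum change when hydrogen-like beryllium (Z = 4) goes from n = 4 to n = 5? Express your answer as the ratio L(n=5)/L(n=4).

L = nℏ depends only on n, so L ∝ n.
L(n=5)/L(n=4) = (5/4)^1 = 5/4

5/4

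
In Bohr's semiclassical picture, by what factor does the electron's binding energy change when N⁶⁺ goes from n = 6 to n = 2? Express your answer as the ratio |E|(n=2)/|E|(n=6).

|E| ∝ Z^2 · n^-2; with Z fixed, |E| ∝ n^-2.
|E|(n=2)/|E|(n=6) = (2/6)^-2 = 9

9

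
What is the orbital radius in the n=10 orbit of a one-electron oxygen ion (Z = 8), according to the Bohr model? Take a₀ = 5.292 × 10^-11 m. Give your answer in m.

6.615 × 10^-10 m

r_n = n²a₀/Z = 10² × 5.292 × 10^-11 / 8
    = 100 × 5.292 × 10^-11 / 8 = 6.615 × 10^-10 m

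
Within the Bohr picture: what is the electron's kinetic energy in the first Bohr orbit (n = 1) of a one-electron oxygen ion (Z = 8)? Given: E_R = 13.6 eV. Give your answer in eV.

870 eV

For a Coulomb orbit the virial theorem gives K = −E_n.
E_n = −E_R·Z²/n², so K = E_R·Z²/n² = 13.6 × 8²/1² = 870 eV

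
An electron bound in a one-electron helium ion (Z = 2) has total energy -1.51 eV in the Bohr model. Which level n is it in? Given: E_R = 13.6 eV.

6

E_n = −E_R Z²/n² ⇒ n² = E_R Z²/(−E_n) = 13.6 × 2² / 1.51 ≈ 36.03
n = 6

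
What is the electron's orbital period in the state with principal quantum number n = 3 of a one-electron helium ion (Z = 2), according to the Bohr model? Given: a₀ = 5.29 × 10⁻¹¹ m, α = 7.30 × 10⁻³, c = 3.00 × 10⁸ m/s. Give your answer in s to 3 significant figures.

1.02 × 10⁻¹⁵ s

r = n²a₀/Z = 3²·5.29 × 10⁻¹¹/2 = 2.38 × 10⁻¹⁰ m
v = Zαc/n = 2·0.00730·3.00 × 10⁸/3 = 1.46 × 10⁶ m/s
T = 2πr/v = 1.02 × 10⁻¹⁵ s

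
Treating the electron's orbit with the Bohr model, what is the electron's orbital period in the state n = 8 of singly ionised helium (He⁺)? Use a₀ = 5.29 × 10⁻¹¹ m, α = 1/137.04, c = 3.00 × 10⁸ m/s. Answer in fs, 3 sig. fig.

r = n²a₀/Z = 8²·5.29 × 10⁻¹¹/2 = 1.69 × 10⁻⁹ m
v = Zαc/n = 2·0.00730·3.00 × 10⁸/8 = 5.47 × 10⁵ m/s
T = 2πr/v = 1.94 × 10⁻¹⁴ s = 19.4 fs

19.4 fs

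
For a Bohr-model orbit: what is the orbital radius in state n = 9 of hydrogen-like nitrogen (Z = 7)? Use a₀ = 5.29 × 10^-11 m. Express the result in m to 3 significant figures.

6.12 × 10^-10 m

r_n = n²a₀/Z = 9² × 5.29 × 10^-11 / 7
    = 81 × 5.29 × 10^-11 / 7 = 6.12 × 10^-10 m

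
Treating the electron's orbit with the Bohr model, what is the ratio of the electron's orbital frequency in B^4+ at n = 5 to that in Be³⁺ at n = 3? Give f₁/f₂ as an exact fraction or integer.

f ∝ Z^2 · n^-3
f₁/f₂ = (5/4)^2 · (5/3)^-3 = 27/80

27/80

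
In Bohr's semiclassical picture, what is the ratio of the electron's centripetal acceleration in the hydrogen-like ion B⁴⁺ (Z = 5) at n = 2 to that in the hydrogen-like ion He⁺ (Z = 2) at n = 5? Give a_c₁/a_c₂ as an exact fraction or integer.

78125/128

a_c ∝ Z^3 · n^-4
a_c₁/a_c₂ = (5/2)^3 · (2/5)^-4 = 78125/128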